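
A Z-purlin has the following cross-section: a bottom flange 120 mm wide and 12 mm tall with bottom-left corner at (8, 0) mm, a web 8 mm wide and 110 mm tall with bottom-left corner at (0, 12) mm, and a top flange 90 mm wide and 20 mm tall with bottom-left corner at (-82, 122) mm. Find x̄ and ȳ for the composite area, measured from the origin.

bottom flange: A = 120 × 12 = 1440.00, centroid at (68.00, 6.00).
web: A = 8 × 110 = 880.00, centroid at (4.00, 67.00).
top flange: A = 90 × 20 = 1800.00, centroid at (-37.00, 132.00).
ΣA = 4120.00 mm², ΣAx̄ = 34840.00 mm³, ΣAȳ = 305200.00 mm³.
x̄ = 34840.00/4120.00 = 8.46 mm; ȳ = 305200.00/4120.00 = 74.08 mm.

x̄ = 8.46 mm, ȳ = 74.08 mm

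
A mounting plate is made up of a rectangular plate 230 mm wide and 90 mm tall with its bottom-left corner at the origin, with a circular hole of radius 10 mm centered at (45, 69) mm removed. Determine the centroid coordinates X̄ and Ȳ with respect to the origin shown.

plate: A = 230 × 90 = 20700.00, centroid at (115.00, 45.00).
hole: A = −π·10² = -314.16, centroid at (45.00, 69.00).
ΣA = 20385.84 mm², ΣAX̄ = 2366362.83 mm³, ΣAȲ = 909823.01 mm³.
X̄ = 2366362.83/20385.84 = 116.08 mm; Ȳ = 909823.01/20385.84 = 44.63 mm.

X̄ = 116.08 mm, Ȳ = 44.63 mm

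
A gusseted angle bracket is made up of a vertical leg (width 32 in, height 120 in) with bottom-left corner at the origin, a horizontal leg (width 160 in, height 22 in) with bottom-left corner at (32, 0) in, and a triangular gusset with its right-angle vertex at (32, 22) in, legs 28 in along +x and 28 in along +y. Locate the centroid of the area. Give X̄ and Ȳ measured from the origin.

X̄ = 60.87 in, Ȳ = 36.30 in

vertical leg: A = 32 × 120 = 3840.00, centroid at (16.00, 60.00).
horizontal leg: A = 160 × 22 = 3520.00, centroid at (112.00, 11.00).
gusset: A = ½·28·28 = 392.00, centroid at (41.33, 31.33).
ΣA = 7752.00 in²
ΣAX̄ = (3840.00)(16.00) + (3520.00)(112.00) + (392.00)(41.33) = 471882.67 in³
ΣAȲ = (3840.00)(60.00) + (3520.00)(11.00) + (392.00)(31.33) = 281402.67 in³
X̄ = 471882.67 / 7752.00 = 60.87 in
Ȳ = 281402.67 / 7752.00 = 36.30 in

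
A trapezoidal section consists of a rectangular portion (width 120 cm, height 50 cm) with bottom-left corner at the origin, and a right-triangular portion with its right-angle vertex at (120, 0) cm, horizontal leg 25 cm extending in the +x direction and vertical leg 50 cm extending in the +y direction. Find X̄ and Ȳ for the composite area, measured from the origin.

rectangular portion: A = 120 × 50 = 6000.00, centroid at (60.00, 25.00).
triangular portion: A = ½·25·50 = 625.00, centroid at (128.33, 16.67).
ΣA = 6625.00 cm²
ΣAX̄ = (6000.00)(60.00) + (625.00)(128.33) = 440208.33 cm³
ΣAȲ = (6000.00)(25.00) + (625.00)(16.67) = 160416.67 cm³
X̄ = 440208.33 / 6625.00 = 66.45 cm
Ȳ = 160416.67 / 6625.00 = 24.21 cm

X̄ = 66.45 cm, Ȳ = 24.21 cm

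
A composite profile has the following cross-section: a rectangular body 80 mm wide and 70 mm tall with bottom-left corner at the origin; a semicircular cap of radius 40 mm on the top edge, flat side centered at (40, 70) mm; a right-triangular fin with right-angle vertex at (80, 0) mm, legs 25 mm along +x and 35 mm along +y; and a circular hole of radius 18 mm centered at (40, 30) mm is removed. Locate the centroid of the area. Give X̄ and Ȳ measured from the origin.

rectangular body: A = 80 × 70 = 5600.00, centroid at (40.00, 35.00).
semicircular top: A = ½π·40² = 2513.27, centroid at (40.00, 86.98).
triangular fin: A = ½·25·35 = 437.50, centroid at (88.33, 11.67).
hole: A = −π·18² = -1017.88, centroid at (40.00, 30.00).
ΣA = 7532.90 mm², ΣAX̄ = 322461.76 mm³, ΣAȲ = 389163.74 mm³.
X̄ = 322461.76/7532.90 = 42.81 mm; Ȳ = 389163.74/7532.90 = 51.66 mm.

X̄ = 42.81 mm, Ȳ = 51.66 mm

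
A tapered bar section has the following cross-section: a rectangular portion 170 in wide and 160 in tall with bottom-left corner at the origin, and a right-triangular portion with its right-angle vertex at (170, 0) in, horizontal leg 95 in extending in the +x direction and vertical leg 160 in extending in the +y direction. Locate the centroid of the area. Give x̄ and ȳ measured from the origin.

x̄ = 110.48 in, ȳ = 74.18 in

Part | A | x̄ᵢ | ȳᵢ | A·x̄ᵢ | A·ȳᵢ
rectangular portion | 27200.00 | 85.00 | 80.00 | 2312000.00 | 2176000.00
triangular portion | 7600.00 | 201.67 | 53.33 | 1532666.67 | 405333.33
Σ | 34800.00 |  |  | 3844666.67 | 2581333.33
x̄ = 3844666.67 / 34800.00 = 110.48 in
ȳ = 2581333.33 / 34800.00 = 74.18 in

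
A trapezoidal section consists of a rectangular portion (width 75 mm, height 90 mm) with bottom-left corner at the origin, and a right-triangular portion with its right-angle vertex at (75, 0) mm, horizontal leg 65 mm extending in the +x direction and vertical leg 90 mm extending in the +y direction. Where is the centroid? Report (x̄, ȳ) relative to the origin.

rectangular portion: A = 75 × 90 = 6750.00, centroid at (37.50, 45.00).
triangular portion: A = ½·65·90 = 2925.00, centroid at (96.67, 30.00).
ΣA = 9675.00 mm², ΣAx̄ = 535875.00 mm³, ΣAȳ = 391500.00 mm³.
x̄ = 535875.00/9675.00 = 55.39 mm; ȳ = 391500.00/9675.00 = 40.47 mm.

x̄ = 55.39 mm, ȳ = 40.47 mm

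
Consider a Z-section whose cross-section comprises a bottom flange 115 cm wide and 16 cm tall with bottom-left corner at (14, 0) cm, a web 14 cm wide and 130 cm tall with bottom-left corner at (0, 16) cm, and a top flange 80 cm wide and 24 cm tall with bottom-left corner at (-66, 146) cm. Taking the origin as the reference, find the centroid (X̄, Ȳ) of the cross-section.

X̄ = 16.91 cm, Ȳ = 83.42 cm

bottom flange: A = 115 × 16 = 1840.00, centroid at (71.50, 8.00).
web: A = 14 × 130 = 1820.00, centroid at (7.00, 81.00).
top flange: A = 80 × 24 = 1920.00, centroid at (-26.00, 158.00).
ΣA = 5580.00 cm², ΣAX̄ = 94380.00 cm³, ΣAȲ = 465500.00 cm³.
X̄ = 94380.00/5580.00 = 16.91 cm; Ȳ = 465500.00/5580.00 = 83.42 cm.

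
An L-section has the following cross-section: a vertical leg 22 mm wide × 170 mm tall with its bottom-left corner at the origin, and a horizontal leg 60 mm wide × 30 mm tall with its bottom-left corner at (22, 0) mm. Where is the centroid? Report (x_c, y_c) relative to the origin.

vertical leg: A = 22 × 170 = 3740.00, centroid at (11.00, 85.00).
horizontal leg: A = 60 × 30 = 1800.00, centroid at (52.00, 15.00).
ΣA = 5540.00 mm², ΣAx_c = 134740.00 mm³, ΣAy_c = 344900.00 mm³.
x_c = 134740.00/5540.00 = 24.32 mm; y_c = 344900.00/5540.00 = 62.26 mm.

x_c = 24.32 mm, y_c = 62.26 mm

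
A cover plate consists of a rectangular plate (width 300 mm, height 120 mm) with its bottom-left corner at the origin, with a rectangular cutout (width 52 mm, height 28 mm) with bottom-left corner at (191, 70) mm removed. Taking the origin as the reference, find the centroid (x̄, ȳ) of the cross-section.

x̄ = 147.18 mm, ȳ = 58.99 mm

plate: A = 300 × 120 = 36000.00, centroid at (150.00, 60.00).
hole: A = −(52 × 28) = -1456.00, centroid at (217.00, 84.00).
ΣA = 34544.00 mm², ΣAx̄ = 5084048.00 mm³, ΣAȳ = 2037696.00 mm³.
x̄ = 5084048.00/34544.00 = 147.18 mm; ȳ = 2037696.00/34544.00 = 58.99 mm.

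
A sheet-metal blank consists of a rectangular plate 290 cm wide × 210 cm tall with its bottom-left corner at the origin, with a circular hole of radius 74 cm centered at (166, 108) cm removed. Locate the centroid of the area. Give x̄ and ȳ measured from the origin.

Part | A | x̄ᵢ | ȳᵢ | A·x̄ᵢ | A·ȳᵢ
plate | 60900.00 | 145.00 | 105.00 | 8830500.00 | 6394500.00
hole | -17203.36 | 166.00 | 108.00 | -2855757.99 | -1857963.03
Σ | 43696.64 |  |  | 5974742.01 | 4536536.97
x̄ = 5974742.01 / 43696.64 = 136.73 cm
ȳ = 4536536.97 / 43696.64 = 103.82 cm

x̄ = 136.73 cm, ȳ = 103.82 cm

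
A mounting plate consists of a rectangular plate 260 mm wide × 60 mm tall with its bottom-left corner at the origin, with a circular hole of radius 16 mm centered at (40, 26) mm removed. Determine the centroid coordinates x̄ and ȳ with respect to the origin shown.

plate: A = 260 × 60 = 15600.00, centroid at (130.00, 30.00).
hole: A = −π·16² = -804.25, centroid at (40.00, 26.00).
ΣA = 14795.75 mm², ΣAx̄ = 1995830.09 mm³, ΣAȳ = 447089.56 mm³.
x̄ = 1995830.09/14795.75 = 134.89 mm; ȳ = 447089.56/14795.75 = 30.22 mm.

x̄ = 134.89 mm, ȳ = 30.22 mm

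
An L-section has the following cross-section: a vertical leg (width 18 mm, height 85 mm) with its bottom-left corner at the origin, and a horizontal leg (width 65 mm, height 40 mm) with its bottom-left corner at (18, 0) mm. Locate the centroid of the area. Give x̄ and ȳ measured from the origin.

x̄ = 35.13 mm, ȳ = 28.34 mm

vertical leg: A = 18 × 85 = 1530.00, centroid at (9.00, 42.50).
horizontal leg: A = 65 × 40 = 2600.00, centroid at (50.50, 20.00).
ΣA = 4130.00 mm², ΣAx̄ = 145070.00 mm³, ΣAȳ = 117025.00 mm³.
x̄ = 145070.00/4130.00 = 35.13 mm; ȳ = 117025.00/4130.00 = 28.34 mm.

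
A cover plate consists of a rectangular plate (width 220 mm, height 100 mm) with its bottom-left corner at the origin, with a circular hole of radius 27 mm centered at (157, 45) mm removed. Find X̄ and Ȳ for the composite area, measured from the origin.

X̄ = 104.54 mm, Ȳ = 50.58 mm

Part | A | x̄ᵢ | ȳᵢ | A·x̄ᵢ | A·ȳᵢ
plate | 22000.00 | 110.00 | 50.00 | 2420000.00 | 1100000.00
hole | -2290.22 | 157.00 | 45.00 | -359564.70 | -103059.95
Σ | 19709.78 |  |  | 2060435.30 | 996940.05
X̄ = 2060435.30 / 19709.78 = 104.54 mm
Ȳ = 996940.05 / 19709.78 = 50.58 mm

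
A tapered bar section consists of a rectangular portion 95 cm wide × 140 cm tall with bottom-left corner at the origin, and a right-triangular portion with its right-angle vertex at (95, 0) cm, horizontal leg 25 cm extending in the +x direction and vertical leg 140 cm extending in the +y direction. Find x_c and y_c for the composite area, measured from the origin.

Part | A | x̄ᵢ | ȳᵢ | A·x̄ᵢ | A·ȳᵢ
rectangular portion | 13300.00 | 47.50 | 70.00 | 631750.00 | 931000.00
triangular portion | 1750.00 | 103.33 | 46.67 | 180833.33 | 81666.67
Σ | 15050.00 |  |  | 812583.33 | 1012666.67
x_c = 812583.33 / 15050.00 = 53.99 cm
y_c = 1012666.67 / 15050.00 = 67.29 cm

x_c = 53.99 cm, y_c = 67.29 cm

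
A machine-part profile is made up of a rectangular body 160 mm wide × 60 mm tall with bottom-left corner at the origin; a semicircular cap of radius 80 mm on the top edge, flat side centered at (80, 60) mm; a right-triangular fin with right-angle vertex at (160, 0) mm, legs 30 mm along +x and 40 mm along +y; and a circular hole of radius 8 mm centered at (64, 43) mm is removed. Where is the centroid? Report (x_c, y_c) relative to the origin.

Part | A | x̄ᵢ | ȳᵢ | A·x̄ᵢ | A·ȳᵢ
rectangular body | 9600.00 | 80.00 | 30.00 | 768000.00 | 288000.00
semicircular top | 10053.10 | 80.00 | 93.95 | 804247.72 | 944519.12
triangular fin | 600.00 | 170.00 | 13.33 | 102000.00 | 8000.00
hole | -201.06 | 64.00 | 43.00 | -12867.96 | -8645.66
Σ | 20052.03 |  |  | 1661379.76 | 1231873.46
x_c = 1661379.76 / 20052.03 = 82.85 mm
y_c = 1231873.46 / 20052.03 = 61.43 mm

x_c = 82.85 mm, y_c = 61.43 mm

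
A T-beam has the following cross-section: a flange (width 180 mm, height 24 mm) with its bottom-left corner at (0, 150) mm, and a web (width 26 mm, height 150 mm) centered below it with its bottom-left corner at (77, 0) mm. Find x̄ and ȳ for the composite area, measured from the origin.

x̄ = 90.00 mm, ȳ = 120.72 mm

web: A = 26 × 150 = 3900.00, centroid at (90.00, 75.00).
flange: A = 180 × 24 = 4320.00, centroid at (90.00, 162.00).
ΣA = 8220.00 mm², ΣAx̄ = 739800.00 mm³, ΣAȳ = 992340.00 mm³.
x̄ = 739800.00/8220.00 = 90.00 mm; ȳ = 992340.00/8220.00 = 120.72 mm.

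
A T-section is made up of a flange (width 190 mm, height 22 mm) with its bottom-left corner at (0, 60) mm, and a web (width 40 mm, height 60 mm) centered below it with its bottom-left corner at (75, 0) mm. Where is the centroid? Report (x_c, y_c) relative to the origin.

x_c = 95.00 mm, y_c = 56.05 mm

web: A = 40 × 60 = 2400.00, centroid at (95.00, 30.00).
flange: A = 190 × 22 = 4180.00, centroid at (95.00, 71.00).
ΣA = 6580.00 mm²
ΣAx_c = (2400.00)(95.00) + (4180.00)(95.00) = 625100.00 mm³
ΣAy_c = (2400.00)(30.00) + (4180.00)(71.00) = 368780.00 mm³
x_c = 625100.00 / 6580.00 = 95.00 mm
y_c = 368780.00 / 6580.00 = 56.05 mm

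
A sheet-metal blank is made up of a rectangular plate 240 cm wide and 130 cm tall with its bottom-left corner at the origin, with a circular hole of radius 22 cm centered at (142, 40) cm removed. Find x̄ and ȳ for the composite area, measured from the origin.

x̄ = 118.87 cm, ȳ = 66.28 cm

Part | A | x̄ᵢ | ȳᵢ | A·x̄ᵢ | A·ȳᵢ
plate | 31200.00 | 120.00 | 65.00 | 3744000.00 | 2028000.00
hole | -1520.53 | 142.00 | 40.00 | -215915.38 | -60821.23
Σ | 29679.47 |  |  | 3528084.62 | 1967178.77
x̄ = 3528084.62 / 29679.47 = 118.87 cm
ȳ = 1967178.77 / 29679.47 = 66.28 cm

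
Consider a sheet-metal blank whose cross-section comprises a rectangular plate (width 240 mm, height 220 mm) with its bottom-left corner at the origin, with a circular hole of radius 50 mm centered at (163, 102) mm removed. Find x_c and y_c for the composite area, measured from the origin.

x_c = 112.49 mm, y_c = 111.40 mm

plate: A = 240 × 220 = 52800.00, centroid at (120.00, 110.00).
hole: A = −π·50² = -7853.98, centroid at (163.00, 102.00).
ΣA = 44946.02 mm²
ΣAx_c = (52800.00)(120.00) + (-7853.98)(163.00) = 5055800.99 mm³
ΣAy_c = (52800.00)(110.00) + (-7853.98)(102.00) = 5006893.87 mm³
x_c = 5055800.99 / 44946.02 = 112.49 mm
y_c = 5006893.87 / 44946.02 = 111.40 mm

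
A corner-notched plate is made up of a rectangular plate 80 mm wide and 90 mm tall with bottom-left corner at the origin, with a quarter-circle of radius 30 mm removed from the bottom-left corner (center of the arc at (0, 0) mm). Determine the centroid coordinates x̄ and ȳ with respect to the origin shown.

x̄ = 42.97 mm, ȳ = 48.51 mm

plate: A = 80 × 90 = 7200.00, centroid at (40.00, 45.00).
removed quarter-circle: A = −¼π·30² = -706.86, centroid at (12.73, 12.73).
ΣA = 6493.14 mm²
ΣAx̄ = (7200.00)(40.00) + (-706.86)(12.73) = 279000.00 mm³
ΣAȳ = (7200.00)(45.00) + (-706.86)(12.73) = 315000.00 mm³
x̄ = 279000.00 / 6493.14 = 42.97 mm
ȳ = 315000.00 / 6493.14 = 48.51 mm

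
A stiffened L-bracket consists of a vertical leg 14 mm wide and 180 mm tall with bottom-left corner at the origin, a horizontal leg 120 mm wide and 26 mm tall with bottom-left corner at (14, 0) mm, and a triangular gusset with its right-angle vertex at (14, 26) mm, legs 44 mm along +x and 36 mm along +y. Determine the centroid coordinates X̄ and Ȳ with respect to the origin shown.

X̄ = 42.17 mm, Ȳ = 46.25 mm

Part | A | x̄ᵢ | ȳᵢ | A·x̄ᵢ | A·ȳᵢ
vertical leg | 2520.00 | 7.00 | 90.00 | 17640.00 | 226800.00
horizontal leg | 3120.00 | 74.00 | 13.00 | 230880.00 | 40560.00
gusset | 792.00 | 28.67 | 38.00 | 22704.00 | 30096.00
Σ | 6432.00 |  |  | 271224.00 | 297456.00
X̄ = 271224.00 / 6432.00 = 42.17 mm
Ȳ = 297456.00 / 6432.00 = 46.25 mm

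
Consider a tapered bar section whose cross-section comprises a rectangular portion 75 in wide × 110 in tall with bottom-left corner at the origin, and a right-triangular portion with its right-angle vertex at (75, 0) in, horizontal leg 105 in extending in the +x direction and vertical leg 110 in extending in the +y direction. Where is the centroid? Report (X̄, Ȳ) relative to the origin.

Part | A | x̄ᵢ | ȳᵢ | A·x̄ᵢ | A·ȳᵢ
rectangular portion | 8250.00 | 37.50 | 55.00 | 309375.00 | 453750.00
triangular portion | 5775.00 | 110.00 | 36.67 | 635250.00 | 211750.00
Σ | 14025.00 |  |  | 944625.00 | 665500.00
X̄ = 944625.00 / 14025.00 = 67.35 in
Ȳ = 665500.00 / 14025.00 = 47.45 in

X̄ = 67.35 in, Ȳ = 47.45 in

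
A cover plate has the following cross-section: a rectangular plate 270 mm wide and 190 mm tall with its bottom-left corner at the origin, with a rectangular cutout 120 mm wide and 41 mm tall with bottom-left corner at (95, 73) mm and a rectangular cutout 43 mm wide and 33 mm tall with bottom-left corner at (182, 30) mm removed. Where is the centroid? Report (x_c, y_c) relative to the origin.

plate: A = 270 × 190 = 51300.00, centroid at (135.00, 95.00).
hole 1: A = −(120 × 41) = -4920.00, centroid at (155.00, 93.50).
hole 2: A = −(43 × 33) = -1419.00, centroid at (203.50, 46.50).
ΣA = 44961.00 mm², ΣAx_c = 5874133.50 mm³, ΣAy_c = 4347496.50 mm³.
x_c = 5874133.50/44961.00 = 130.65 mm; y_c = 4347496.50/44961.00 = 96.69 mm.

x_c = 130.65 mm, y_c = 96.69 mm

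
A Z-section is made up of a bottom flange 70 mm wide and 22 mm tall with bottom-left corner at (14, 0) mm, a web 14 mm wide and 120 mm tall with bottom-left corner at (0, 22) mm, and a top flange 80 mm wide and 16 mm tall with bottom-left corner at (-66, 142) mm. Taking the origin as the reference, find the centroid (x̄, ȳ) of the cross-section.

x̄ = 11.99 mm, ȳ = 77.04 mm

bottom flange: A = 70 × 22 = 1540.00, centroid at (49.00, 11.00).
web: A = 14 × 120 = 1680.00, centroid at (7.00, 82.00).
top flange: A = 80 × 16 = 1280.00, centroid at (-26.00, 150.00).
ΣA = 4500.00 mm², ΣAx̄ = 53940.00 mm³, ΣAȳ = 346700.00 mm³.
x̄ = 53940.00/4500.00 = 11.99 mm; ȳ = 346700.00/4500.00 = 77.04 mm.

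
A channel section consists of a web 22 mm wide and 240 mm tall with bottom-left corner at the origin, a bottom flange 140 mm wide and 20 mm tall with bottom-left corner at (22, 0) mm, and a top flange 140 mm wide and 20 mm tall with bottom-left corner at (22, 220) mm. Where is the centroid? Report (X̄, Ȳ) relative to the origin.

Part | A | x̄ᵢ | ȳᵢ | A·x̄ᵢ | A·ȳᵢ
web | 5280.00 | 11.00 | 120.00 | 58080.00 | 633600.00
bottom flange | 2800.00 | 92.00 | 10.00 | 257600.00 | 28000.00
top flange | 2800.00 | 92.00 | 230.00 | 257600.00 | 644000.00
Σ | 10880.00 |  |  | 573280.00 | 1305600.00
X̄ = 573280.00 / 10880.00 = 52.69 mm
Ȳ = 1305600.00 / 10880.00 = 120.00 mm

X̄ = 52.69 mm, Ȳ = 120.00 mm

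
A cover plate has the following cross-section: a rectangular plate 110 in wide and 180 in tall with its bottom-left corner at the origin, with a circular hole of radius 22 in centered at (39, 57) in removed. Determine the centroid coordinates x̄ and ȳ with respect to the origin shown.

x̄ = 56.33 in, ȳ = 92.75 in

plate: A = 110 × 180 = 19800.00, centroid at (55.00, 90.00).
hole: A = −π·22² = -1520.53, centroid at (39.00, 57.00).
ΣA = 18279.47 in², ΣAx̄ = 1029699.30 in³, ΣAȳ = 1695329.74 in³.
x̄ = 1029699.30/18279.47 = 56.33 in; ȳ = 1695329.74/18279.47 = 92.75 in.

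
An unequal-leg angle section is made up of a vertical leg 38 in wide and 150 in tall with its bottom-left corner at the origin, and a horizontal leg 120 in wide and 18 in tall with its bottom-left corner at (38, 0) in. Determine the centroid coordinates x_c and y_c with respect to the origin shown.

x_c = 40.71 in, y_c = 56.86 in

Part | A | x̄ᵢ | ȳᵢ | A·x̄ᵢ | A·ȳᵢ
vertical leg | 5700.00 | 19.00 | 75.00 | 108300.00 | 427500.00
horizontal leg | 2160.00 | 98.00 | 9.00 | 211680.00 | 19440.00
Σ | 7860.00 |  |  | 319980.00 | 446940.00
x_c = 319980.00 / 7860.00 = 40.71 in
y_c = 446940.00 / 7860.00 = 56.86 in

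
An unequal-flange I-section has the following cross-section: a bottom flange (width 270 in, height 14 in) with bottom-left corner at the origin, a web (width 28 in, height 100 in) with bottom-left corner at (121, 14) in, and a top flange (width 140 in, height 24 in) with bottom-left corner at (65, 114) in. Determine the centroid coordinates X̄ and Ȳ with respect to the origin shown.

X̄ = 135.00 in, Ȳ = 63.28 in

bottom flange: A = 270 × 14 = 3780.00, centroid at (135.00, 7.00).
web: A = 28 × 100 = 2800.00, centroid at (135.00, 64.00).
top flange: A = 140 × 24 = 3360.00, centroid at (135.00, 126.00).
ΣA = 9940.00 in²
ΣAX̄ = (3780.00)(135.00) + (2800.00)(135.00) + (3360.00)(135.00) = 1341900.00 in³
ΣAȲ = (3780.00)(7.00) + (2800.00)(64.00) + (3360.00)(126.00) = 629020.00 in³
X̄ = 1341900.00 / 9940.00 = 135.00 in
Ȳ = 629020.00 / 9940.00 = 63.28 in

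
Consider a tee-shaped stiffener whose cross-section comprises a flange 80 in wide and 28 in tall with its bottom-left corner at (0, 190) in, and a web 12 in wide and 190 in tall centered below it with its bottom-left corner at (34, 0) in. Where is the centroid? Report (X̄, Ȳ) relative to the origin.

Part | A | x̄ᵢ | ȳᵢ | A·x̄ᵢ | A·ȳᵢ
web | 2280.00 | 40.00 | 95.00 | 91200.00 | 216600.00
flange | 2240.00 | 40.00 | 204.00 | 89600.00 | 456960.00
Σ | 4520.00 |  |  | 180800.00 | 673560.00
X̄ = 180800.00 / 4520.00 = 40.00 in
Ȳ = 673560.00 / 4520.00 = 149.02 in

X̄ = 40.00 in, Ȳ = 149.02 in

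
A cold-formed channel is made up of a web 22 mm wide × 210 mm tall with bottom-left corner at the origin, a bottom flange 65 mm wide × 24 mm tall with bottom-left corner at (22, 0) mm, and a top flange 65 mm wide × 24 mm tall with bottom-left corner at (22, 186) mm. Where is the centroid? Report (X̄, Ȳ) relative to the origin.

Part | A | x̄ᵢ | ȳᵢ | A·x̄ᵢ | A·ȳᵢ
web | 4620.00 | 11.00 | 105.00 | 50820.00 | 485100.00
bottom flange | 1560.00 | 54.50 | 12.00 | 85020.00 | 18720.00
top flange | 1560.00 | 54.50 | 198.00 | 85020.00 | 308880.00
Σ | 7740.00 |  |  | 220860.00 | 812700.00
X̄ = 220860.00 / 7740.00 = 28.53 mm
Ȳ = 812700.00 / 7740.00 = 105.00 mm

X̄ = 28.53 mm, Ȳ = 105.00 mm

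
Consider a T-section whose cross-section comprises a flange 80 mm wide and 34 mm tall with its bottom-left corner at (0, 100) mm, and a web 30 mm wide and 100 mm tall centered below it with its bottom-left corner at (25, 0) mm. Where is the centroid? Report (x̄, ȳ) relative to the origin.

Part | A | x̄ᵢ | ȳᵢ | A·x̄ᵢ | A·ȳᵢ
web | 3000.00 | 40.00 | 50.00 | 120000.00 | 150000.00
flange | 2720.00 | 40.00 | 117.00 | 108800.00 | 318240.00
Σ | 5720.00 |  |  | 228800.00 | 468240.00
x̄ = 228800.00 / 5720.00 = 40.00 mm
ȳ = 468240.00 / 5720.00 = 81.86 mm

x̄ = 40.00 mm, ȳ = 81.86 mm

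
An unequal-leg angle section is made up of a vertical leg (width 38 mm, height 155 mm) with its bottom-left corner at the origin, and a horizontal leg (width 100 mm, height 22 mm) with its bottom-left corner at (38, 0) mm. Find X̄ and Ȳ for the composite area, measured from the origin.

X̄ = 37.76 mm, Ȳ = 59.42 mm

Part | A | x̄ᵢ | ȳᵢ | A·x̄ᵢ | A·ȳᵢ
vertical leg | 5890.00 | 19.00 | 77.50 | 111910.00 | 456475.00
horizontal leg | 2200.00 | 88.00 | 11.00 | 193600.00 | 24200.00
Σ | 8090.00 |  |  | 305510.00 | 480675.00
X̄ = 305510.00 / 8090.00 = 37.76 mm
Ȳ = 480675.00 / 8090.00 = 59.42 mm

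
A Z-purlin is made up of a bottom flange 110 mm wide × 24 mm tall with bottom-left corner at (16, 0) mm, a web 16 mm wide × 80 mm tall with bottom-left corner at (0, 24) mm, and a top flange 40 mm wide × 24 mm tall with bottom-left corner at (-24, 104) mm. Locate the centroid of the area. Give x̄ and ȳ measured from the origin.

x̄ = 39.72 mm, ȳ = 46.10 mm

Part | A | x̄ᵢ | ȳᵢ | A·x̄ᵢ | A·ȳᵢ
bottom flange | 2640.00 | 71.00 | 12.00 | 187440.00 | 31680.00
web | 1280.00 | 8.00 | 64.00 | 10240.00 | 81920.00
top flange | 960.00 | -4.00 | 116.00 | -3840.00 | 111360.00
Σ | 4880.00 |  |  | 193840.00 | 224960.00
x̄ = 193840.00 / 4880.00 = 39.72 mm
ȳ = 224960.00 / 4880.00 = 46.10 mm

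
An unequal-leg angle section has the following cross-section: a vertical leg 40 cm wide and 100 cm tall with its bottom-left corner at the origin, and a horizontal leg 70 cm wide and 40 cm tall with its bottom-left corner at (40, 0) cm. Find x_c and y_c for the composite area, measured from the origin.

x_c = 42.65 cm, y_c = 37.65 cm

Part | A | x̄ᵢ | ȳᵢ | A·x̄ᵢ | A·ȳᵢ
vertical leg | 4000.00 | 20.00 | 50.00 | 80000.00 | 200000.00
horizontal leg | 2800.00 | 75.00 | 20.00 | 210000.00 | 56000.00
Σ | 6800.00 |  |  | 290000.00 | 256000.00
x_c = 290000.00 / 6800.00 = 42.65 cm
y_c = 256000.00 / 6800.00 = 37.65 cm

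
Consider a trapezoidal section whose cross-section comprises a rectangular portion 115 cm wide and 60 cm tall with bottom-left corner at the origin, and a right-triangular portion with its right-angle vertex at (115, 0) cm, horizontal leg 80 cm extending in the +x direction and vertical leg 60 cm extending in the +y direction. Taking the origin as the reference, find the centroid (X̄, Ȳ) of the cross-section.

rectangular portion: A = 115 × 60 = 6900.00, centroid at (57.50, 30.00).
triangular portion: A = ½·80·60 = 2400.00, centroid at (141.67, 20.00).
ΣA = 9300.00 cm²
ΣAX̄ = (6900.00)(57.50) + (2400.00)(141.67) = 736750.00 cm³
ΣAȲ = (6900.00)(30.00) + (2400.00)(20.00) = 255000.00 cm³
X̄ = 736750.00 / 9300.00 = 79.22 cm
Ȳ = 255000.00 / 9300.00 = 27.42 cm

X̄ = 79.22 cm, Ȳ = 27.42 cm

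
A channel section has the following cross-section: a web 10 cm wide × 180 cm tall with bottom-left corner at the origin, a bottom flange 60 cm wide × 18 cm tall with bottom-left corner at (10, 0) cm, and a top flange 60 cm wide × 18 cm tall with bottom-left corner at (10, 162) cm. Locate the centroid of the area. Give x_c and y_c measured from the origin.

web: A = 10 × 180 = 1800.00, centroid at (5.00, 90.00).
bottom flange: A = 60 × 18 = 1080.00, centroid at (40.00, 9.00).
top flange: A = 60 × 18 = 1080.00, centroid at (40.00, 171.00).
ΣA = 3960.00 cm²
ΣAx_c = (1800.00)(5.00) + (1080.00)(40.00) + (1080.00)(40.00) = 95400.00 cm³
ΣAy_c = (1800.00)(90.00) + (1080.00)(9.00) + (1080.00)(171.00) = 356400.00 cm³
x_c = 95400.00 / 3960.00 = 24.09 cm
y_c = 356400.00 / 3960.00 = 90.00 cm

x_c = 24.09 cm, y_c = 90.00 cm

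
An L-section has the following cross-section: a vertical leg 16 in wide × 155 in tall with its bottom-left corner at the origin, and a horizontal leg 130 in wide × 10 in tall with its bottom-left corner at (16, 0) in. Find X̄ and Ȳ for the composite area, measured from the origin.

vertical leg: A = 16 × 155 = 2480.00, centroid at (8.00, 77.50).
horizontal leg: A = 130 × 10 = 1300.00, centroid at (81.00, 5.00).
ΣA = 3780.00 in², ΣAX̄ = 125140.00 in³, ΣAȲ = 198700.00 in³.
X̄ = 125140.00/3780.00 = 33.11 in; Ȳ = 198700.00/3780.00 = 52.57 in.

X̄ = 33.11 in, Ȳ = 52.57 in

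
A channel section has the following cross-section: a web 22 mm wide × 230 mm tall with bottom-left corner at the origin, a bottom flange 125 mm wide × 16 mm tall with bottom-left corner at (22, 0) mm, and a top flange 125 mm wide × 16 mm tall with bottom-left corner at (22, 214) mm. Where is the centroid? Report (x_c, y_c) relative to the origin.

Part | A | x̄ᵢ | ȳᵢ | A·x̄ᵢ | A·ȳᵢ
web | 5060.00 | 11.00 | 115.00 | 55660.00 | 581900.00
bottom flange | 2000.00 | 84.50 | 8.00 | 169000.00 | 16000.00
top flange | 2000.00 | 84.50 | 222.00 | 169000.00 | 444000.00
Σ | 9060.00 |  |  | 393660.00 | 1041900.00
x_c = 393660.00 / 9060.00 = 43.45 mm
y_c = 1041900.00 / 9060.00 = 115.00 mm

x_c = 43.45 mm, y_c = 115.00 mm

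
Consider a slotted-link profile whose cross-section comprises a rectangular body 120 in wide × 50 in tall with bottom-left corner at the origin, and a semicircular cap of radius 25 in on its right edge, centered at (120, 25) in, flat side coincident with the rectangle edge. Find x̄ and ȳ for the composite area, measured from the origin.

rectangular body: A = 120 × 50 = 6000.00, centroid at (60.00, 25.00).
semicircular end: A = ½π·25² = 981.75, centroid at (130.61, 25.00).
ΣA = 6981.75 in², ΣAx̄ = 488226.39 in³, ΣAȳ = 174543.69 in³.
x̄ = 488226.39/6981.75 = 69.93 in; ȳ = 174543.69/6981.75 = 25.00 in.

x̄ = 69.93 in, ȳ = 25.00 in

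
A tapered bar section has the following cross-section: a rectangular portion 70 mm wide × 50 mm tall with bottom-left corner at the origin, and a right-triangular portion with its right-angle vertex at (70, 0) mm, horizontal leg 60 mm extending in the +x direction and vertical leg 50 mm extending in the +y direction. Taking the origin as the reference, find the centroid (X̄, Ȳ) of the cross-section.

rectangular portion: A = 70 × 50 = 3500.00, centroid at (35.00, 25.00).
triangular portion: A = ½·60·50 = 1500.00, centroid at (90.00, 16.67).
ΣA = 5000.00 mm²
ΣAX̄ = (3500.00)(35.00) + (1500.00)(90.00) = 257500.00 mm³
ΣAȲ = (3500.00)(25.00) + (1500.00)(16.67) = 112500.00 mm³
X̄ = 257500.00 / 5000.00 = 51.50 mm
Ȳ = 112500.00 / 5000.00 = 22.50 mm

X̄ = 51.50 mm, Ȳ = 22.50 mm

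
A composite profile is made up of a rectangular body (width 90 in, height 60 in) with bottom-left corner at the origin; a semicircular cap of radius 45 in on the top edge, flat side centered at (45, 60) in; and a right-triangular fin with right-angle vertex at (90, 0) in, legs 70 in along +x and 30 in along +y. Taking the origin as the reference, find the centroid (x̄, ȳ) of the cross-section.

x̄ = 52.45 in, ȳ = 44.04 in

rectangular body: A = 90 × 60 = 5400.00, centroid at (45.00, 30.00).
semicircular top: A = ½π·45² = 3180.86, centroid at (45.00, 79.10).
triangular fin: A = ½·70·30 = 1050.00, centroid at (113.33, 10.00).
ΣA = 9630.86 in², ΣAx̄ = 505138.82 in³, ΣAȳ = 424101.75 in³.
x̄ = 505138.82/9630.86 = 52.45 in; ȳ = 424101.75/9630.86 = 44.04 in.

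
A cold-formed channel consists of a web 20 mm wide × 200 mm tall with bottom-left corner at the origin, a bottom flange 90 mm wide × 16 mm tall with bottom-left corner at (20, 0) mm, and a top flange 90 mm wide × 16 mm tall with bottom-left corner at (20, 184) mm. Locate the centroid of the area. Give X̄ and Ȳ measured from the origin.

X̄ = 33.02 mm, Ȳ = 100.00 mm

web: A = 20 × 200 = 4000.00, centroid at (10.00, 100.00).
bottom flange: A = 90 × 16 = 1440.00, centroid at (65.00, 8.00).
top flange: A = 90 × 16 = 1440.00, centroid at (65.00, 192.00).
ΣA = 6880.00 mm², ΣAX̄ = 227200.00 mm³, ΣAȲ = 688000.00 mm³.
X̄ = 227200.00/6880.00 = 33.02 mm; Ȳ = 688000.00/6880.00 = 100.00 mm.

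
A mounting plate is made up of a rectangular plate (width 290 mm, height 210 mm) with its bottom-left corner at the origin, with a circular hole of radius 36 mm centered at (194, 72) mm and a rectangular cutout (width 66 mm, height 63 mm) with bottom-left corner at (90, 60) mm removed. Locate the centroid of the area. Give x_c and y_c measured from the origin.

x_c = 142.95 mm, y_c = 108.62 mm

plate: A = 290 × 210 = 60900.00, centroid at (145.00, 105.00).
hole 1: A = −π·36² = -4071.50, centroid at (194.00, 72.00).
hole 2: A = −(66 × 63) = -4158.00, centroid at (123.00, 91.50).
ΣA = 52670.50 mm², ΣAx_c = 7529194.21 mm³, ΣAy_c = 5720894.71 mm³.
x_c = 7529194.21/52670.50 = 142.95 mm; y_c = 5720894.71/52670.50 = 108.62 mm.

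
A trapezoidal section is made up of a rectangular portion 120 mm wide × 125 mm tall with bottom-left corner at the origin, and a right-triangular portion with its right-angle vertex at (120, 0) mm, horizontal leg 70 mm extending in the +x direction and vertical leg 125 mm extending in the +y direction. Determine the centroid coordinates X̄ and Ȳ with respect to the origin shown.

X̄ = 78.82 mm, Ȳ = 57.80 mm

rectangular portion: A = 120 × 125 = 15000.00, centroid at (60.00, 62.50).
triangular portion: A = ½·70·125 = 4375.00, centroid at (143.33, 41.67).
ΣA = 19375.00 mm²
ΣAX̄ = (15000.00)(60.00) + (4375.00)(143.33) = 1527083.33 mm³
ΣAȲ = (15000.00)(62.50) + (4375.00)(41.67) = 1119791.67 mm³
X̄ = 1527083.33 / 19375.00 = 78.82 mm
Ȳ = 1119791.67 / 19375.00 = 57.80 mm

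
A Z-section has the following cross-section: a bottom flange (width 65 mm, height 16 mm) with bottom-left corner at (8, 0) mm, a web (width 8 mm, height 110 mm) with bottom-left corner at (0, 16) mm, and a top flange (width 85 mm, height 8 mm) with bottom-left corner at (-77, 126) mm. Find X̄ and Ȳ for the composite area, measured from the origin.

X̄ = 8.53 mm, Ȳ = 61.23 mm

Part | A | x̄ᵢ | ȳᵢ | A·x̄ᵢ | A·ȳᵢ
bottom flange | 1040.00 | 40.50 | 8.00 | 42120.00 | 8320.00
web | 880.00 | 4.00 | 71.00 | 3520.00 | 62480.00
top flange | 680.00 | -34.50 | 130.00 | -23460.00 | 88400.00
Σ | 2600.00 |  |  | 22180.00 | 159200.00
X̄ = 22180.00 / 2600.00 = 8.53 mm
Ȳ = 159200.00 / 2600.00 = 61.23 mm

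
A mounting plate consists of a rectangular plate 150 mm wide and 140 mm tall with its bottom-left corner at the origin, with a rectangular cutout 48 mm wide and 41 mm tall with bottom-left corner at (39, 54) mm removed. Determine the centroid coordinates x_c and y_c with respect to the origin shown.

plate: A = 150 × 140 = 21000.00, centroid at (75.00, 70.00).
hole: A = −(48 × 41) = -1968.00, centroid at (63.00, 74.50).
ΣA = 19032.00 mm²
ΣAx_c = (21000.00)(75.00) + (-1968.00)(63.00) = 1451016.00 mm³
ΣAy_c = (21000.00)(70.00) + (-1968.00)(74.50) = 1323384.00 mm³
x_c = 1451016.00 / 19032.00 = 76.24 mm
y_c = 1323384.00 / 19032.00 = 69.53 mm

x_c = 76.24 mm, y_c = 69.53 mm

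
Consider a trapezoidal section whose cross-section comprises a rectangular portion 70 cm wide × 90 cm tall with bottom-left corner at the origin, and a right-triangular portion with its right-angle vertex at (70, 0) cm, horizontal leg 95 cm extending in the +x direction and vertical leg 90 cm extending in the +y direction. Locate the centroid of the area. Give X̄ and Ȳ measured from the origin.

X̄ = 61.95 cm, Ȳ = 38.94 cm

Part | A | x̄ᵢ | ȳᵢ | A·x̄ᵢ | A·ȳᵢ
rectangular portion | 6300.00 | 35.00 | 45.00 | 220500.00 | 283500.00
triangular portion | 4275.00 | 101.67 | 30.00 | 434625.00 | 128250.00
Σ | 10575.00 |  |  | 655125.00 | 411750.00
X̄ = 655125.00 / 10575.00 = 61.95 cm
Ȳ = 411750.00 / 10575.00 = 38.94 cm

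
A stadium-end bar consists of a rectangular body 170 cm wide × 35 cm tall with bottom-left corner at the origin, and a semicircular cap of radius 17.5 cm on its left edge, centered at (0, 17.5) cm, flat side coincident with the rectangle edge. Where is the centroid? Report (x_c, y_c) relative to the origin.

rectangular body: A = 170 × 35 = 5950.00, centroid at (85.00, 17.50).
semicircular end: A = ½π·17.5² = 481.06, centroid at (-7.43, 17.50).
ΣA = 6431.06 cm², ΣAx_c = 502177.08 cm³, ΣAy_c = 112543.49 cm³.
x_c = 502177.08/6431.06 = 78.09 cm; y_c = 112543.49/6431.06 = 17.50 cm.

x_c = 78.09 cm, y_c = 17.50 cm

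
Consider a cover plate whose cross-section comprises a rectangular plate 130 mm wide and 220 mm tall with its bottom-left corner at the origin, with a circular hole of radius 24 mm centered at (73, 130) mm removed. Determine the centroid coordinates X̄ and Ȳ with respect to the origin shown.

plate: A = 130 × 220 = 28600.00, centroid at (65.00, 110.00).
hole: A = −π·24² = -1809.56, centroid at (73.00, 130.00).
ΣA = 26790.44 mm², ΣAX̄ = 1726902.31 mm³, ΣAȲ = 2910757.54 mm³.
X̄ = 1726902.31/26790.44 = 64.46 mm; Ȳ = 2910757.54/26790.44 = 108.65 mm.

X̄ = 64.46 mm, Ȳ = 108.65 mm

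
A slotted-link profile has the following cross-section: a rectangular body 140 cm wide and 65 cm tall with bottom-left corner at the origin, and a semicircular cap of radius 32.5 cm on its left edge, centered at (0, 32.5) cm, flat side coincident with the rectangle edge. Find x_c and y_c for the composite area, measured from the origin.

rectangular body: A = 140 × 65 = 9100.00, centroid at (70.00, 32.50).
semicircular end: A = ½π·32.5² = 1659.15, centroid at (-13.79, 32.50).
ΣA = 10759.15 cm²
ΣAx_c = (9100.00)(70.00) + (1659.15)(-13.79) = 614114.58 cm³
ΣAy_c = (9100.00)(32.50) + (1659.15)(32.50) = 349672.49 cm³
x_c = 614114.58 / 10759.15 = 57.08 cm
y_c = 349672.49 / 10759.15 = 32.50 cm

x_c = 57.08 cm, y_c = 32.50 cm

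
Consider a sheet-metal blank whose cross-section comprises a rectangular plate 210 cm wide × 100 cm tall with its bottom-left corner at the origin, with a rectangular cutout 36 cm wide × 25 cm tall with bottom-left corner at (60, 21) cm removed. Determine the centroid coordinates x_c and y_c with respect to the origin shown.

x_c = 106.21 cm, y_c = 50.74 cm

Part | A | x̄ᵢ | ȳᵢ | A·x̄ᵢ | A·ȳᵢ
plate | 21000.00 | 105.00 | 50.00 | 2205000.00 | 1050000.00
hole | -900.00 | 78.00 | 33.50 | -70200.00 | -30150.00
Σ | 20100.00 |  |  | 2134800.00 | 1019850.00
x_c = 2134800.00 / 20100.00 = 106.21 cm
y_c = 1019850.00 / 20100.00 = 50.74 cm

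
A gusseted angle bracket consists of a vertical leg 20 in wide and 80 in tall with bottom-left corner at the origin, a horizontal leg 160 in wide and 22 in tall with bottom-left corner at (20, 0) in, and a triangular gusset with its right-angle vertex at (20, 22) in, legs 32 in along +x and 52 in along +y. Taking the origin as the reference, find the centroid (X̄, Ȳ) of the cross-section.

X̄ = 66.11 in, Ȳ = 22.76 in

Part | A | x̄ᵢ | ȳᵢ | A·x̄ᵢ | A·ȳᵢ
vertical leg | 1600.00 | 10.00 | 40.00 | 16000.00 | 64000.00
horizontal leg | 3520.00 | 100.00 | 11.00 | 352000.00 | 38720.00
gusset | 832.00 | 30.67 | 39.33 | 25514.67 | 32725.33
Σ | 5952.00 |  |  | 393514.67 | 135445.33
X̄ = 393514.67 / 5952.00 = 66.11 in
Ȳ = 135445.33 / 5952.00 = 22.76 in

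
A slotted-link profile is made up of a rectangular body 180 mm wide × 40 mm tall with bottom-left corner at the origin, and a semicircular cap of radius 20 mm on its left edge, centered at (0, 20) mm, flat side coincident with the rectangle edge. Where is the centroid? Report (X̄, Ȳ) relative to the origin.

rectangular body: A = 180 × 40 = 7200.00, centroid at (90.00, 20.00).
semicircular end: A = ½π·20² = 628.32, centroid at (-8.49, 20.00).
ΣA = 7828.32 mm², ΣAX̄ = 642666.67 mm³, ΣAȲ = 156566.37 mm³.
X̄ = 642666.67/7828.32 = 82.10 mm; Ȳ = 156566.37/7828.32 = 20.00 mm.

X̄ = 82.10 mm, Ȳ = 20.00 mm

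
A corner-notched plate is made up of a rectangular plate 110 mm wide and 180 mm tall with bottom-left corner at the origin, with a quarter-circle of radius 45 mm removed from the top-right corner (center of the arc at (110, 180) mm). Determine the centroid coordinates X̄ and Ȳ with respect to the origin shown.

X̄ = 51.86 mm, Ȳ = 83.81 mm

plate: A = 110 × 180 = 19800.00, centroid at (55.00, 90.00).
removed quarter-circle: A = −¼π·45² = -1590.43, centroid at (90.90, 160.90).
ΣA = 18209.57 mm², ΣAX̄ = 944427.56 mm³, ΣAȲ = 1526097.37 mm³.
X̄ = 944427.56/18209.57 = 51.86 mm; Ȳ = 1526097.37/18209.57 = 83.81 mm.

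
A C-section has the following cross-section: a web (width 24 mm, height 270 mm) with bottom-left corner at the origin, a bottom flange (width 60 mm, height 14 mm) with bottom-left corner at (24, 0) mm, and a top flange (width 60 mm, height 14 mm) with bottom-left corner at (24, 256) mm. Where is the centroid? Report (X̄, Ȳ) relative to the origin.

web: A = 24 × 270 = 6480.00, centroid at (12.00, 135.00).
bottom flange: A = 60 × 14 = 840.00, centroid at (54.00, 7.00).
top flange: A = 60 × 14 = 840.00, centroid at (54.00, 263.00).
ΣA = 8160.00 mm²
ΣAX̄ = (6480.00)(12.00) + (840.00)(54.00) + (840.00)(54.00) = 168480.00 mm³
ΣAȲ = (6480.00)(135.00) + (840.00)(7.00) + (840.00)(263.00) = 1101600.00 mm³
X̄ = 168480.00 / 8160.00 = 20.65 mm
Ȳ = 1101600.00 / 8160.00 = 135.00 mm

X̄ = 20.65 mm, Ȳ = 135.00 mm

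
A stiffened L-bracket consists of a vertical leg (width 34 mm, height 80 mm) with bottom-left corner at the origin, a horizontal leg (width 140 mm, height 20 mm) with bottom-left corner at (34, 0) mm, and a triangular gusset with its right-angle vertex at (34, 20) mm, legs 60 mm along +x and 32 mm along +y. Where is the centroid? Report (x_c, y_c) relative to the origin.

Part | A | x̄ᵢ | ȳᵢ | A·x̄ᵢ | A·ȳᵢ
vertical leg | 2720.00 | 17.00 | 40.00 | 46240.00 | 108800.00
horizontal leg | 2800.00 | 104.00 | 10.00 | 291200.00 | 28000.00
gusset | 960.00 | 54.00 | 30.67 | 51840.00 | 29440.00
Σ | 6480.00 |  |  | 389280.00 | 166240.00
x_c = 389280.00 / 6480.00 = 60.07 mm
y_c = 166240.00 / 6480.00 = 25.65 mm

x_c = 60.07 mm, y_c = 25.65 mm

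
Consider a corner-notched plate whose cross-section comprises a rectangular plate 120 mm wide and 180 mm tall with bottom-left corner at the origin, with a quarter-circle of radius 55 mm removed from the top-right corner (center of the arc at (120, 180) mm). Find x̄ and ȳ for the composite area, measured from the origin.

plate: A = 120 × 180 = 21600.00, centroid at (60.00, 90.00).
removed quarter-circle: A = −¼π·55² = -2375.83, centroid at (96.66, 156.66).
ΣA = 19224.17 mm², ΣAx̄ = 1066358.80 mm³, ΣAȳ = 1571809.03 mm³.
x̄ = 1066358.80/19224.17 = 55.47 mm; ȳ = 1571809.03/19224.17 = 81.76 mm.

x̄ = 55.47 mm, ȳ = 81.76 mm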